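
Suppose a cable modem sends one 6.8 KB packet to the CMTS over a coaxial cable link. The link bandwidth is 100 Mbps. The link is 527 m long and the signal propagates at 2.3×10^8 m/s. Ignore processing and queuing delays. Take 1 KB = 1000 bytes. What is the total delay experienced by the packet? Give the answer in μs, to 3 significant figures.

546 μs

L = 54400 bits.
Transmission delay = L/R = 54400 / 100000000 = 544 μs.
Propagation delay = d/s = 527 m / 2.3e+08 m/s = 2.2913 μs.
Total = 546 μs.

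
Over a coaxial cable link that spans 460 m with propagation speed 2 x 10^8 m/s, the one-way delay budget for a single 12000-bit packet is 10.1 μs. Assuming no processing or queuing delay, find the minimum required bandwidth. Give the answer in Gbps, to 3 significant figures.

Propagation delay = 460 / 200000000 = 2.3 μs.
Transmission budget = 10.1 − 2.3 = 7.8 μs.
R ≥ L / t_tx = 12000 bits / 7.8e-06 s = 1.54 Gbps.

1.54 Gbps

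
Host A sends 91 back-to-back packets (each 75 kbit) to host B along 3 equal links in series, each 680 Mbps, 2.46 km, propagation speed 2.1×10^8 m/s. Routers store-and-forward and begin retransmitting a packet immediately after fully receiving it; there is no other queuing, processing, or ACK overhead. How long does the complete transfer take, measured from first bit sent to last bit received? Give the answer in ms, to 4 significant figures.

10.29 ms

Per-hop transmission t_tx = L/R = 75000/680000000 = 0.110294 ms.
Per-hop propagation t_prop = 2460/210000000 = 0.0117143 ms.
Pipeline fill: first packet needs 3·t_tx to clear all hops; remaining 90 packets each add one t_tx.
Total = (3+91-1)·t_tx + 3·t_prop = 93·0.110294 + 3·0.0117143 = 10.29 ms.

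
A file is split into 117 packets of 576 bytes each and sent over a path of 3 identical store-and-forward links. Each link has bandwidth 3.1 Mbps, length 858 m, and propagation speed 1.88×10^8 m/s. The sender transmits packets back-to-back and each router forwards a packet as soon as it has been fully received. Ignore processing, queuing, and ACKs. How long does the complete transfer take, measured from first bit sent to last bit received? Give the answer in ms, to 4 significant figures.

Per-hop transmission t_tx = L/R = 4608/3100000 = 1.48645 ms.
Per-hop propagation t_prop = 858/188000000 = 0.00456383 ms.
Pipeline fill: first packet needs 3·t_tx to clear all hops; remaining 116 packets each add one t_tx.
Total = (3+117-1)·t_tx + 3·t_prop = 119·1.48645 + 3·0.00456383 = 176.9 ms.

176.9 ms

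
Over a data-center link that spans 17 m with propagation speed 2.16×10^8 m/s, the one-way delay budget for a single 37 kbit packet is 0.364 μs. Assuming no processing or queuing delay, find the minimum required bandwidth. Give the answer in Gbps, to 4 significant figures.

129.7 Gbps

Propagation delay = 17 / 216000000 = 0.0787037 μs.
Transmission budget = 0.364 − 0.0787037 = 0.285296 μs.
R ≥ L / t_tx = 37000 bits / 2.85296e-07 s = 129.7 Gbps.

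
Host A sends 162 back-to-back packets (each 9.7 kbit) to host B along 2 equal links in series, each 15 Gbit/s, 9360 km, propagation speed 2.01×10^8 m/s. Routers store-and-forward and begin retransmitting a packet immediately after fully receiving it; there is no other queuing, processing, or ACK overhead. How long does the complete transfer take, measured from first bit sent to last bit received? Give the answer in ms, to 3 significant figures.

Per-hop transmission t_tx = L/R = 9700/15000000000 = 0.000646667 ms.
Per-hop propagation t_prop = 9360000/2.01e+08 = 46.5672 ms.
Pipeline fill: first packet needs 2·t_tx to clear all hops; remaining 161 packets each add one t_tx.
Total = (2+162-1)·t_tx + 2·t_prop = 163·0.000646667 + 2·46.5672 = 93.2 ms.

93.2 ms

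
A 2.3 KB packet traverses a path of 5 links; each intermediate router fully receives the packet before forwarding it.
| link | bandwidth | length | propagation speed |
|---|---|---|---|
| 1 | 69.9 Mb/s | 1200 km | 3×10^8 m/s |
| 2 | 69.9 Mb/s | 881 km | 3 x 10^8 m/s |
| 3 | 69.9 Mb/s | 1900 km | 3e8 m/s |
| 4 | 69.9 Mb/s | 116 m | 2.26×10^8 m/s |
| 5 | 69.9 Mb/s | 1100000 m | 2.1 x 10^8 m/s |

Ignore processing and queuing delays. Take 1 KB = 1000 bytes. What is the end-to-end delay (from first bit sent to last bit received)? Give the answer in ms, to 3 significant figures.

L = 18400 bits.
Transmission delay per hop = L/R = 18400/69900000 = 0.263233 ms; 5 hops → 1.31617 ms.
Propagation delays (d/s per hop): 4, 2.93667, 6.33333, 0.000513274, 5.2381 ms; sum = 18.5086 ms.
End-to-end = 19.8 ms.

19.8 ms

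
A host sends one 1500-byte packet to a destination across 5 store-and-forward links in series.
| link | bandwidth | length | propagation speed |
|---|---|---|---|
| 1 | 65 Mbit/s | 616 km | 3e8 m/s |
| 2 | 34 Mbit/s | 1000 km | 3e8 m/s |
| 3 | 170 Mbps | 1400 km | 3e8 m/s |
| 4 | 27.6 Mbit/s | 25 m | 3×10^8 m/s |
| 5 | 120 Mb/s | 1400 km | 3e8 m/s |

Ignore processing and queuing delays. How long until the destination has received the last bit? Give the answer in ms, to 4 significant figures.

L = 1500 × 8 = 12000 bits.
Transmission delays (L/R per hop): 0.184615, 0.352941, 0.0705882, 0.434783, 0.1 ms; sum = 1.14293 ms.
Propagation delays (d/s per hop): 2.05333, 3.33333, 4.66667, 8.33333e-05, 4.66667 ms; sum = 14.7201 ms.
End-to-end = 15.86 ms.

15.86 ms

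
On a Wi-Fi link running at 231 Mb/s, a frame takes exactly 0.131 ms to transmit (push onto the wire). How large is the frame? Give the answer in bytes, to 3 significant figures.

L = R × t_tx = 231000000 b/s × 0.000131 s = 30261 bits.
In bytes: 30261 / 8 = 3780 bytes.

3780 bytes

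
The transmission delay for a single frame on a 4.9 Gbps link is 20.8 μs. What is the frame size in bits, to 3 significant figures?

102000 bits

L = R × t_tx = 4900000000 b/s × 2.08e-05 s = 101920 bits.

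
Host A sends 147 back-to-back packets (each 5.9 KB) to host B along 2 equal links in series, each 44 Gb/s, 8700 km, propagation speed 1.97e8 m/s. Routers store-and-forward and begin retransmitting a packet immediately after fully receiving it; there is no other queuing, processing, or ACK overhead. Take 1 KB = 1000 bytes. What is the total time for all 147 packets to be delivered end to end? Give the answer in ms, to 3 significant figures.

88.5 ms

Per-hop transmission t_tx = L/R = 47200/44000000000 = 0.00107273 ms.
Per-hop propagation t_prop = 8700000/197000000 = 44.1624 ms.
Pipeline fill: first packet needs 2·t_tx to clear all hops; remaining 146 packets each add one t_tx.
Total = (2+147-1)·t_tx + 2·t_prop = 148·0.00107273 + 2·44.1624 = 88.5 ms.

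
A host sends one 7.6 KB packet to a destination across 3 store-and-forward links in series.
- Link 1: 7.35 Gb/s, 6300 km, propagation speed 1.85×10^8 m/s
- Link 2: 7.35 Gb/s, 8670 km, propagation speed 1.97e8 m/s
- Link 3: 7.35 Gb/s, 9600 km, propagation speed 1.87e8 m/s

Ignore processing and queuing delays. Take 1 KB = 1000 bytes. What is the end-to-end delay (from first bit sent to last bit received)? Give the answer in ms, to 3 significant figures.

129 ms

L = 60800 bits.
Transmission delay per hop = L/R = 60800/7350000000 = 0.00827211 ms; 3 hops → 0.0248163 ms.
Propagation delays (d/s per hop): 34.0541, 44.0102, 51.3369 ms; sum = 129.401 ms.
End-to-end = 129 ms.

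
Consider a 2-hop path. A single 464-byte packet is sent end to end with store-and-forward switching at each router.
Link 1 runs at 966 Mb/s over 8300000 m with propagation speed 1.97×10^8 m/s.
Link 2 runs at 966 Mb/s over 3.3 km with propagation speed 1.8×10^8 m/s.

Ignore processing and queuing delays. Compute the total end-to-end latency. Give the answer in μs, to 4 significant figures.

L = 464 × 8 = 3712 bits.
Transmission delay per hop = L/R = 3712/966000000 = 3.84265 μs; 2 hops → 7.6853 μs.
Propagation delays (d/s per hop): 42132, 18.3333 μs; sum = 42150.3 μs.
End-to-end = 42160 μs.

42160 μs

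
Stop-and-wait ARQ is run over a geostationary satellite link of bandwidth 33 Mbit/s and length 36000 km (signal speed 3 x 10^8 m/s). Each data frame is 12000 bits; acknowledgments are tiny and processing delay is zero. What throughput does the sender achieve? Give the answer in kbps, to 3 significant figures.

49.9 kbps

t_tx = L/R = 12000/33000000 = 0.000363636 s.
t_prop = 36000000/300000000 = 0.12 s; RTT = 0.24 s.
Cycle = t_tx + RTT = 0.240364 s.
Throughput = L / cycle = 12000 / 0.240364 = 49.9 kbps.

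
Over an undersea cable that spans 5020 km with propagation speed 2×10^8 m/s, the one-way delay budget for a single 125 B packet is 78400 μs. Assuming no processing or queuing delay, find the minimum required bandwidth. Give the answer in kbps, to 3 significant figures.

L = 1000 bits.
Propagation delay = 5020000 / 200000000 = 25100 μs.
Transmission budget = 78400 − 25100 = 53300 μs.
R ≥ L / t_tx = 1000 bits / 0.0533 s = 18.8 kbps.

18.8 kbps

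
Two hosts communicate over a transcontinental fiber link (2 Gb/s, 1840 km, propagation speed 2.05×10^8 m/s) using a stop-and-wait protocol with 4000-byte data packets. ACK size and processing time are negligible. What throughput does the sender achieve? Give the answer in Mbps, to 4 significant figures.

t_tx = L/R = 32000/2000000000 = 1.6e-05 s.
t_prop = 1840000/2.05e+08 = 0.00897561 s; RTT = 0.0179512 s.
Cycle = t_tx + RTT = 0.0179672 s.
Throughput = L / cycle = 32000 / 0.0179672 = 1.781 Mbps.

1.781 Mbps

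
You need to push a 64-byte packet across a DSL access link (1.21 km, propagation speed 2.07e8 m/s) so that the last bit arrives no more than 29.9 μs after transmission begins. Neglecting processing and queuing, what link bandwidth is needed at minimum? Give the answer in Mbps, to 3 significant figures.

L = 512 bits.
Propagation delay = 1210 / 2.07e+08 = 5.84541 μs.
Transmission budget = 29.9 − 5.84541 = 24.0546 μs.
R ≥ L / t_tx = 512 bits / 2.40546e-05 s = 21.3 Mbps.

21.3 Mbps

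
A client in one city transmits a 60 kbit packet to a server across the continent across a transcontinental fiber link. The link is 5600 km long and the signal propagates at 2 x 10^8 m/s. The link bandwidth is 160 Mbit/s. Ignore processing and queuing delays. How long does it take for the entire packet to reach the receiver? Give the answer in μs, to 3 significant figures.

28400 μs

L = 60000 bits.
Transmission delay = L/R = 60000 / 160000000 = 375 μs.
Propagation delay = d/s = 5600000 m / 200000000 m/s = 28000 μs.
Total = 28400 μs.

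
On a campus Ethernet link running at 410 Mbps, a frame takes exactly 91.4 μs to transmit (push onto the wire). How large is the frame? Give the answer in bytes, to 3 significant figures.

4680 bytes

L = R × t_tx = 410000000 b/s × 9.14e-05 s = 37474 bits.
In bytes: 37474 / 8 = 4680 bytes.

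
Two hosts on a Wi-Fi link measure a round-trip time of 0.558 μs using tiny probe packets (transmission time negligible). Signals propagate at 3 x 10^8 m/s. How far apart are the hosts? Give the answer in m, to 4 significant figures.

83.70 m

One-way propagation = RTT/2 = 0.279 μs.
d = s × t = 300000000 × 2.79e-07 = 83.70 m.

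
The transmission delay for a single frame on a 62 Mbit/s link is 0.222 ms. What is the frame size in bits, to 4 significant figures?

L = R × t_tx = 62000000 b/s × 0.000222 s = 13764 bits.

13760 bits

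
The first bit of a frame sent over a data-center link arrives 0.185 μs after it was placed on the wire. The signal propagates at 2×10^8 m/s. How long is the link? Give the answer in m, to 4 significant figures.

d = s × t_prop = 200000000 × 1.85e-07 = 37.00 m.

37.00 m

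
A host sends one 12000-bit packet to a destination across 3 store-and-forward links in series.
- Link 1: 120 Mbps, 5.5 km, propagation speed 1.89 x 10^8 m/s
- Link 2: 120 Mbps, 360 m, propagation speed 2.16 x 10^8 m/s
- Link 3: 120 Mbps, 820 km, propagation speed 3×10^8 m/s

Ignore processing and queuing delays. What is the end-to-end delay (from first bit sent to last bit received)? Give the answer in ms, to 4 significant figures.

3.064 ms

Transmission delay per hop = L/R = 12000/120000000 = 0.1 ms; 3 hops → 0.3 ms.
Propagation delays (d/s per hop): 0.0291005, 0.00166667, 2.73333 ms; sum = 2.7641 ms.
End-to-end = 3.064 ms.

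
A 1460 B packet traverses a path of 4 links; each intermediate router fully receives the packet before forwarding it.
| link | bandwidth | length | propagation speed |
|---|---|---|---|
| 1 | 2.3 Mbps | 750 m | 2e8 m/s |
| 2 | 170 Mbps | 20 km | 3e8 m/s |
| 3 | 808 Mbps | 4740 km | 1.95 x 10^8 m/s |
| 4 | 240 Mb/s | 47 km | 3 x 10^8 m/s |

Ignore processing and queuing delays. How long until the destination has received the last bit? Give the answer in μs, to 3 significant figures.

29700 μs

L = 1460 × 8 = 11680 bits.
Transmission delays (L/R per hop): 5078.26, 68.7059, 14.4554, 48.6667 μs; sum = 5210.09 μs.
Propagation delays (d/s per hop): 3.75, 66.6667, 24307.7, 156.667 μs; sum = 24534.8 μs.
End-to-end = 29700 μs.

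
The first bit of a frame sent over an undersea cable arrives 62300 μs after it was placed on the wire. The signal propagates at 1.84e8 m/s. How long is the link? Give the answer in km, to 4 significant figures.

11460 km

d = s × t_prop = 184000000 × 0.0623 = 11460 km.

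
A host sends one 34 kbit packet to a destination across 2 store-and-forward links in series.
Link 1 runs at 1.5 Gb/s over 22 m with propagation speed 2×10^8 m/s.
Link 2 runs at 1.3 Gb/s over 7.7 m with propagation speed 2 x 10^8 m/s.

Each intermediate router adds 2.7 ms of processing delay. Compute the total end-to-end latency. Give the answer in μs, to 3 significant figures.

L = 34000 bits.
Transmission delays (L/R per hop): 22.6667, 26.1538 μs; sum = 48.8205 μs.
Propagation delays (d/s per hop): 0.11, 0.0385 μs; sum = 0.1485 μs.
Processing at 1 router(s): 1 × 2.7 ms = 2700 μs.
End-to-end = 2750 μs.

2750 μs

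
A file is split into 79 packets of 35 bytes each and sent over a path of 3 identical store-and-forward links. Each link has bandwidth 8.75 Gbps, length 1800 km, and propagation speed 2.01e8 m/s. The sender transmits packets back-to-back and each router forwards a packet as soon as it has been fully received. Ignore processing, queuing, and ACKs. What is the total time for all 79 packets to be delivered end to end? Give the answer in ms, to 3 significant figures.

Per-hop transmission t_tx = L/R = 280/8750000000 = 3.2e-05 ms.
Per-hop propagation t_prop = 1800000/2.01e+08 = 8.95522 ms.
Pipeline fill: first packet needs 3·t_tx to clear all hops; remaining 78 packets each add one t_tx.
Total = (3+79-1)·t_tx + 3·t_prop = 81·3.2e-05 + 3·8.95522 = 26.9 ms.

26.9 ms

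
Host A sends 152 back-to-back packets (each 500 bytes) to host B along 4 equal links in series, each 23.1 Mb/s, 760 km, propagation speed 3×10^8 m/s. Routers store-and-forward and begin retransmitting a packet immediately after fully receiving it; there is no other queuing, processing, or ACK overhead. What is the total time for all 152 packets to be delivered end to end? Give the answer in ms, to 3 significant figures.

37.0 ms

Per-hop transmission t_tx = L/R = 4000/23100000 = 0.17316 ms.
Per-hop propagation t_prop = 760000/300000000 = 2.53333 ms.
Pipeline fill: first packet needs 4·t_tx to clear all hops; remaining 151 packets each add one t_tx.
Total = (4+152-1)·t_tx + 4·t_prop = 155·0.17316 + 4·2.53333 = 37.0 ms.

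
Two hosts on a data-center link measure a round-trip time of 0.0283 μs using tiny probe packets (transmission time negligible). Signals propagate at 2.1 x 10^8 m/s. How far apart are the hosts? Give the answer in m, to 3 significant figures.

One-way propagation = RTT/2 = 0.01415 μs.
d = s × t = 210000000 × 1.415e-08 = 2.97 m.

2.97 m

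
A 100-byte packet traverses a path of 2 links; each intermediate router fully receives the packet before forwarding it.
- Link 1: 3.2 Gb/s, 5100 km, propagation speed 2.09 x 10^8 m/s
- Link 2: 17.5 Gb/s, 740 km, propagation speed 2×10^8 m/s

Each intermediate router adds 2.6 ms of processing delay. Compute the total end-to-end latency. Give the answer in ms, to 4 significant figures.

L = 100 × 8 = 800 bits.
Transmission delays (L/R per hop): 0.00025, 4.57143e-05 ms; sum = 0.000295714 ms.
Propagation delays (d/s per hop): 24.4019, 3.7 ms; sum = 28.1019 ms.
Processing at 1 router(s): 1 × 2.6 ms = 2.6 ms.
End-to-end = 30.70 ms.

30.70 ms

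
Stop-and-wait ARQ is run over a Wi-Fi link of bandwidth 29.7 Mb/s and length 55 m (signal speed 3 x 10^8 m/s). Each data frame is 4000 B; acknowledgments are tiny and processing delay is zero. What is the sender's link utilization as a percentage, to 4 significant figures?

99.97 %

t_tx = L/R = 32000/29700000 = 0.00107744 s.
t_prop = 55/300000000 = 1.83333e-07 s; RTT = 3.66667e-07 s.
Cycle = t_tx + RTT = 0.00107781 s.
Utilization = t_tx / cycle = 0.00107744/0.00107781 = 99.97 %.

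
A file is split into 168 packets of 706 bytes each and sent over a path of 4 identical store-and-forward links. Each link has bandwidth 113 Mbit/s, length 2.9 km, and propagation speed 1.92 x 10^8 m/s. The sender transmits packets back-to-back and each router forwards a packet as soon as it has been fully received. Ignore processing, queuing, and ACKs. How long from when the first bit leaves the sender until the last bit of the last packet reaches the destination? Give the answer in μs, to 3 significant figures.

8610 μs

Per-hop transmission t_tx = L/R = 5648/113000000 = 49.9823 μs.
Per-hop propagation t_prop = 2900/192000000 = 15.1042 μs.
Pipeline fill: first packet needs 4·t_tx to clear all hops; remaining 167 packets each add one t_tx.
Total = (4+168-1)·t_tx + 4·t_prop = 171·49.9823 + 4·15.1042 = 8610 μs.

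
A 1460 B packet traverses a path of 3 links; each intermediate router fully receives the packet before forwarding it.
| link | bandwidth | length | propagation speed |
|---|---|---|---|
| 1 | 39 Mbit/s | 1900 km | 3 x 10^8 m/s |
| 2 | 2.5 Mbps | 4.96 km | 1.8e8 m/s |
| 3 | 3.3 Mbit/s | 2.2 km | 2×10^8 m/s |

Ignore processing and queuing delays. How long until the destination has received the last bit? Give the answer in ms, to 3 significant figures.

14.9 ms

L = 1460 × 8 = 11680 bits.
Transmission delays (L/R per hop): 0.299487, 4.672, 3.53939 ms; sum = 8.51088 ms.
Propagation delays (d/s per hop): 6.33333, 0.0275556, 0.011 ms; sum = 6.37189 ms.
End-to-end = 14.9 ms.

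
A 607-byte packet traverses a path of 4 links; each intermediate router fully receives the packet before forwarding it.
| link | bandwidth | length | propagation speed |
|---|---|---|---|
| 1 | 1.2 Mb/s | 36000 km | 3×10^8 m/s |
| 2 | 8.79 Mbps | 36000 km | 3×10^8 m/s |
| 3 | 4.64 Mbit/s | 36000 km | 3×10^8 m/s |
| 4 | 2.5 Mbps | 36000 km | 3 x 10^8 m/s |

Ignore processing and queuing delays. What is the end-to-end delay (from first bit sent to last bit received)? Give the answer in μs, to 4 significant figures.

L = 607 × 8 = 4856 bits.
Transmission delays (L/R per hop): 4046.67, 552.446, 1046.55, 1942.4 μs; sum = 7588.06 μs.
Propagation delays (d/s per hop): 120000, 120000, 120000, 120000 μs; sum = 480000 μs.
End-to-end = 487600 μs.

487600 μs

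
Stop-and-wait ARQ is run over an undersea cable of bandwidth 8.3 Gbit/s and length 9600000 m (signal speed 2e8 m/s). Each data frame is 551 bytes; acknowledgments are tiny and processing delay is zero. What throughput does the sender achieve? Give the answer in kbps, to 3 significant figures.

45.9 kbps

t_tx = L/R = 4408/8.3e+09 = 5.31084e-07 s.
t_prop = 9600000/200000000 = 0.048 s; RTT = 0.096 s.
Cycle = t_tx + RTT = 0.0960005 s.
Throughput = L / cycle = 4408 / 0.0960005 = 45.9 kbps.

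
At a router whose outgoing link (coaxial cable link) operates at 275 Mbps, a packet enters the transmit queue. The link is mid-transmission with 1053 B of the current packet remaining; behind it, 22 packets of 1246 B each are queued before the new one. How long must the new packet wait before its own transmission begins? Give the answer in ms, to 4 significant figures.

0.8281 ms

Each queued packet: L/R = 9968/275000000 = 0.0362473 ms.
22 queued → 0.79744 ms.
Plus remaining 8424 bits of current packet: 0.0306327 ms.
Queuing delay = 0.8281 ms.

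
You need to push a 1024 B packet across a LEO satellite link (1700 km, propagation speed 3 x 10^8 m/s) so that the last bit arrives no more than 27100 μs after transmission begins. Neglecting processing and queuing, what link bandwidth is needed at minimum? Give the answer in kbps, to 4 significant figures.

L = 8192 bits.
Propagation delay = 1700000 / 300000000 = 5666.67 μs.
Transmission budget = 27100 − 5666.67 = 21433.3 μs.
R ≥ L / t_tx = 8192 bits / 0.0214333 s = 382.2 kbps.

382.2 kbps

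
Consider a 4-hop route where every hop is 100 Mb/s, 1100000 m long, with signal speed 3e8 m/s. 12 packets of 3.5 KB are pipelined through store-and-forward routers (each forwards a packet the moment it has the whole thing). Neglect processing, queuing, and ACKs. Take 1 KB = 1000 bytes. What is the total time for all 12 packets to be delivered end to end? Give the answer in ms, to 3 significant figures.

18.9 ms

Per-hop transmission t_tx = L/R = 28000/100000000 = 0.28 ms.
Per-hop propagation t_prop = 1100000/300000000 = 3.66667 ms.
Pipeline fill: first packet needs 4·t_tx to clear all hops; remaining 11 packets each add one t_tx.
Total = (4+12-1)·t_tx + 4·t_prop = 15·0.28 + 4·3.66667 = 18.9 ms.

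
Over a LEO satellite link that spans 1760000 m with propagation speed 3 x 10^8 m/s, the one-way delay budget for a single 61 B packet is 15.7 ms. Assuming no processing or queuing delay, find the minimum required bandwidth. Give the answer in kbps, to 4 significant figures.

L = 488 bits.
Propagation delay = 1760000 / 300000000 = 5.86667 ms.
Transmission budget = 15.7 − 5.86667 = 9.83333 ms.
R ≥ L / t_tx = 488 bits / 0.00983333 s = 49.63 kbps.

49.63 kbps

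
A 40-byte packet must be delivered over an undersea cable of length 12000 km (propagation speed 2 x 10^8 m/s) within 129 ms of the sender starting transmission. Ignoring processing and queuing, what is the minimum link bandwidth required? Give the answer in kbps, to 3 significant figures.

L = 320 bits.
Propagation delay = 12000000 / 200000000 = 60 ms.
Transmission budget = 129 − 60 = 69 ms.
R ≥ L / t_tx = 320 bits / 0.069 s = 4.64 kbps.

4.64 kbps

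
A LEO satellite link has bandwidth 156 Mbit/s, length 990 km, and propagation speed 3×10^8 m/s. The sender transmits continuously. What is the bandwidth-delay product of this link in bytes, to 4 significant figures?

Propagation delay = 990000 / 300000000 = 0.0033 s.
BDP = R × t_prop = 156000000 × 0.0033 = 514800 bits.
In bytes: 514800/8 = 64350 bytes.

64350 bytes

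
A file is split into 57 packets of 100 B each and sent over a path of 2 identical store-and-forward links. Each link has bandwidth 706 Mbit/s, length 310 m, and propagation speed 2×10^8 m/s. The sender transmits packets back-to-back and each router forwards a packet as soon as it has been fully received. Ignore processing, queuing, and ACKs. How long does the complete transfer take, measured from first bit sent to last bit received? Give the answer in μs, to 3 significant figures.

68.8 μs

Per-hop transmission t_tx = L/R = 800/706000000 = 1.13314 μs.
Per-hop propagation t_prop = 310/200000000 = 1.55 μs.
Pipeline fill: first packet needs 2·t_tx to clear all hops; remaining 56 packets each add one t_tx.
Total = (2+57-1)·t_tx + 2·t_prop = 58·1.13314 + 2·1.55 = 68.8 μs.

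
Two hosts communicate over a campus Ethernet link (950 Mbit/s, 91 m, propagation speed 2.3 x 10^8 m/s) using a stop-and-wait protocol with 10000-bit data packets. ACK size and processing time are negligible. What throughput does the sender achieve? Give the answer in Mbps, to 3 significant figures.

884 Mbps

t_tx = L/R = 10000/950000000 = 1.05263e-05 s.
t_prop = 91/2.3e+08 = 3.95652e-07 s; RTT = 7.91304e-07 s.
Cycle = t_tx + RTT = 1.13176e-05 s.
Throughput = L / cycle = 10000 / 1.13176e-05 = 884 Mbps.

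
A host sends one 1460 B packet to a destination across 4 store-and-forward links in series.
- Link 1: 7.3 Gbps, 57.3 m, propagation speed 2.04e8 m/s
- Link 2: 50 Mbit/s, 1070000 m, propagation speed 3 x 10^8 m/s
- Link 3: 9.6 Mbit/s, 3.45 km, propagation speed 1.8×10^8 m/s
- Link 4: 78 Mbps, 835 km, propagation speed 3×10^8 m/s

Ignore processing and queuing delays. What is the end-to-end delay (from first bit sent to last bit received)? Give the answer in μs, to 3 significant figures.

7970 μs

L = 1460 × 8 = 11680 bits.
Transmission delays (L/R per hop): 1.6, 233.6, 1216.67, 149.744 μs; sum = 1601.61 μs.
Propagation delays (d/s per hop): 0.280882, 3566.67, 19.1667, 2783.33 μs; sum = 6369.45 μs.
End-to-end = 7970 μs.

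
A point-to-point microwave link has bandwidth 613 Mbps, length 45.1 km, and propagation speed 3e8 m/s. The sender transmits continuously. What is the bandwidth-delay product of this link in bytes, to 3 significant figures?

11500 bytes

Propagation delay = 45100 / 300000000 = 0.000150333 s.
BDP = R × t_prop = 613000000 × 0.000150333 = 92154.3 bits.
In bytes: 92154.3/8 = 11500 bytes.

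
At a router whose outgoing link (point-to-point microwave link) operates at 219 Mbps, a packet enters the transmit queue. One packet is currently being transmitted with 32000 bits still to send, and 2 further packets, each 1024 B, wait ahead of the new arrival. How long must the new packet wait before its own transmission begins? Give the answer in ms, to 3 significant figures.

0.221 ms

Each queued packet: L/R = 8192/219000000 = 0.0374064 ms.
2 queued → 0.0748128 ms.
Plus remaining 32000 bits of current packet: 0.146119 ms.
Queuing delay = 0.221 ms.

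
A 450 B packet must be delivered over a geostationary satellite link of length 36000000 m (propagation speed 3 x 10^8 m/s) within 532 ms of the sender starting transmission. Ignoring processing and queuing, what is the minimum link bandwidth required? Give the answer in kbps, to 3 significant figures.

8.74 kbps

L = 3600 bits.
Propagation delay = 36000000 / 300000000 = 120 ms.
Transmission budget = 532 − 120 = 412 ms.
R ≥ L / t_tx = 3600 bits / 0.412 s = 8.74 kbps.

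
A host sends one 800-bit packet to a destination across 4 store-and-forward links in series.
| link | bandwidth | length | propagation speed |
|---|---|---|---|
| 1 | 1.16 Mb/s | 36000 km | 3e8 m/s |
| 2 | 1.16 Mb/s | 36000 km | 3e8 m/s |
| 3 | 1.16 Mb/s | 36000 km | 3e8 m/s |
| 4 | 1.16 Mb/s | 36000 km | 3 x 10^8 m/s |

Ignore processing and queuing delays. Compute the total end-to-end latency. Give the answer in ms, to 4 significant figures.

482.8 ms

Transmission delay per hop = L/R = 800/1160000 = 0.689655 ms; 4 hops → 2.75862 ms.
Propagation delays (d/s per hop): 120, 120, 120, 120 ms; sum = 480 ms.
End-to-end = 482.8 ms.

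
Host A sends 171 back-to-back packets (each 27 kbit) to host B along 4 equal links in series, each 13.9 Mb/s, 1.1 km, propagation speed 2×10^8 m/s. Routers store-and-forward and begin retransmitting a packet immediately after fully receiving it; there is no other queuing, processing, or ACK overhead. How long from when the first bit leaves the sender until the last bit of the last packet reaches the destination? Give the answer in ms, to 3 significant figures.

338 ms

Per-hop transmission t_tx = L/R = 27000/13900000 = 1.94245 ms.
Per-hop propagation t_prop = 1100/200000000 = 0.0055 ms.
Pipeline fill: first packet needs 4·t_tx to clear all hops; remaining 170 packets each add one t_tx.
Total = (4+171-1)·t_tx + 4·t_prop = 174·1.94245 + 4·0.0055 = 338 ms.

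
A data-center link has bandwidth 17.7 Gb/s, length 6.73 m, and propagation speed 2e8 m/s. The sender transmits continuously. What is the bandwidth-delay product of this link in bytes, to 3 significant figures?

Propagation delay = 6.73 / 200000000 = 3.365e-08 s.
BDP = R × t_prop = 17700000000 × 3.365e-08 = 595.605 bits.
In bytes: 595.605/8 = 74.5 bytes.

74.5 bytes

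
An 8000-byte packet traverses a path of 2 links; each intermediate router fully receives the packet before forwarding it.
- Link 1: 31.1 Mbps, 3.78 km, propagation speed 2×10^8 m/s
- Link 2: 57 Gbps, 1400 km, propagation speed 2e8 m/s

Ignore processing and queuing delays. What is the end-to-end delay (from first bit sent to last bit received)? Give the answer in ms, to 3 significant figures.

L = 8000 × 8 = 64000 bits.
Transmission delays (L/R per hop): 2.05788, 0.00112281 ms; sum = 2.059 ms.
Propagation delays (d/s per hop): 0.0189, 7 ms; sum = 7.0189 ms.
End-to-end = 9.08 ms.

9.08 ms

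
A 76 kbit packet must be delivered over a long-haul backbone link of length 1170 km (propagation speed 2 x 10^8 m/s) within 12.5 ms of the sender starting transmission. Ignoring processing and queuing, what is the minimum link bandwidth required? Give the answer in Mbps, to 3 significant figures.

11.4 Mbps

Propagation delay = 1170000 / 200000000 = 5.85 ms.
Transmission budget = 12.5 − 5.85 = 6.65 ms.
R ≥ L / t_tx = 76000 bits / 0.00665 s = 11.4 Mbps.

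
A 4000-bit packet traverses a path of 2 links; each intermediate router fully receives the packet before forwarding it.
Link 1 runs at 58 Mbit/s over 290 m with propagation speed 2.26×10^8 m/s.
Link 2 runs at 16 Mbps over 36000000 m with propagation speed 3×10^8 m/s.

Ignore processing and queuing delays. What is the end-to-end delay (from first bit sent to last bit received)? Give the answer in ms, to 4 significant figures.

120.3 ms

Transmission delays (L/R per hop): 0.0689655, 0.25 ms; sum = 0.318966 ms.
Propagation delays (d/s per hop): 0.00128319, 120 ms; sum = 120.001 ms.
End-to-end = 120.3 ms.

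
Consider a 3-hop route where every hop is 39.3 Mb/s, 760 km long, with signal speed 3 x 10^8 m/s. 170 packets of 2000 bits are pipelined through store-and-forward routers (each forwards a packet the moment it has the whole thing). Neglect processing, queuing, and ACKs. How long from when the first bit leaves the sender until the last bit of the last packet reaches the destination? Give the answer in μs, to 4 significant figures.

Per-hop transmission t_tx = L/R = 2000/39300000 = 50.8906 μs.
Per-hop propagation t_prop = 760000/300000000 = 2533.33 μs.
Pipeline fill: first packet needs 3·t_tx to clear all hops; remaining 169 packets each add one t_tx.
Total = (3+170-1)·t_tx + 3·t_prop = 172·50.8906 + 3·2533.33 = 16350 μs.

16350 μs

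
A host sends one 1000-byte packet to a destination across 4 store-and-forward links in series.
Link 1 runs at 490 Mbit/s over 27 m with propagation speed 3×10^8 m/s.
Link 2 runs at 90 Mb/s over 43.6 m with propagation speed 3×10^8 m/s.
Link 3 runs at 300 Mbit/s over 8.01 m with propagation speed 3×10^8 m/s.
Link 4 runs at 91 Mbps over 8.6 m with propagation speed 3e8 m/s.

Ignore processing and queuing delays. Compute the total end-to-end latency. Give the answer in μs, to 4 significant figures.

L = 1000 × 8 = 8000 bits.
Transmission delays (L/R per hop): 16.3265, 88.8889, 26.6667, 87.9121 μs; sum = 219.794 μs.
Propagation delays (d/s per hop): 0.09, 0.145333, 0.0267, 0.0286667 μs; sum = 0.2907 μs.
End-to-end = 220.1 μs.

220.1 μs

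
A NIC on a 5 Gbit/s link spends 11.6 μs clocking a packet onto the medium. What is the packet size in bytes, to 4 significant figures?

L = R × t_tx = 5000000000 b/s × 1.16e-05 s = 58000 bits.
In bytes: 58000 / 8 = 7250 bytes.

7250 bytes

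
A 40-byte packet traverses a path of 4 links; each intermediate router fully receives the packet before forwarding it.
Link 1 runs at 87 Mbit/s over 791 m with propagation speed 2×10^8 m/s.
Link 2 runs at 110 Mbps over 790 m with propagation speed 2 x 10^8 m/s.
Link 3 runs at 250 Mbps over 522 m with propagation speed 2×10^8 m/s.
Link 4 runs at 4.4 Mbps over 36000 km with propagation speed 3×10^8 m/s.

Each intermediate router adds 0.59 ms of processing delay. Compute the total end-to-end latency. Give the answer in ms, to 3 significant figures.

L = 40 × 8 = 320 bits.
Transmission delays (L/R per hop): 0.00367816, 0.00290909, 0.00128, 0.0727273 ms; sum = 0.0805945 ms.
Propagation delays (d/s per hop): 0.003955, 0.00395, 0.00261, 120 ms; sum = 120.011 ms.
Processing at 3 router(s): 3 × 0.59 ms = 1.77 ms.
End-to-end = 122 ms.

122 ms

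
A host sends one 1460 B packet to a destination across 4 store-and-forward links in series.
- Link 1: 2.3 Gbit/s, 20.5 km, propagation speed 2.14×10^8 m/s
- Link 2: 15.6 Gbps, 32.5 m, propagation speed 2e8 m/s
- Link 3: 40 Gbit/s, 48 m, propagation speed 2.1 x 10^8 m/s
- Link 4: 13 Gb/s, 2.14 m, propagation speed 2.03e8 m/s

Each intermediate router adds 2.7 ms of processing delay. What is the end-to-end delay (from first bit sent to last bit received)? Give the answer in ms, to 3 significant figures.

8.20 ms

L = 1460 × 8 = 11680 bits.
Transmission delays (L/R per hop): 0.00507826, 0.000748718, 0.000292, 0.000898462 ms; sum = 0.00701744 ms.
Propagation delays (d/s per hop): 0.0957944, 0.0001625, 0.000228571, 1.05419e-05 ms; sum = 0.096196 ms.
Processing at 3 router(s): 3 × 2.7 ms = 8.1 ms.
End-to-end = 8.20 ms.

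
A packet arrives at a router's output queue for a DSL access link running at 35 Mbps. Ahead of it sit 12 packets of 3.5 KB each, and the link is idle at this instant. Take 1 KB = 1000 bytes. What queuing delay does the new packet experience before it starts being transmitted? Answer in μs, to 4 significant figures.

9600 μs

Each queued packet: L/R = 28000/35000000 = 800 μs.
12 queued → 9600 μs.
Queuing delay = 9600 μs.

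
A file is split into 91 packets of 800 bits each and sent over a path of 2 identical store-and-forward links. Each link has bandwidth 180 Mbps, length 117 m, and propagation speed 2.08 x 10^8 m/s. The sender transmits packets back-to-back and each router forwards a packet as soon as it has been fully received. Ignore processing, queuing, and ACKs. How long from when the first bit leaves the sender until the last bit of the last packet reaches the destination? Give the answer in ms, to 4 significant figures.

Per-hop transmission t_tx = L/R = 800/180000000 = 0.00444444 ms.
Per-hop propagation t_prop = 117/208000000 = 0.0005625 ms.
Pipeline fill: first packet needs 2·t_tx to clear all hops; remaining 90 packets each add one t_tx.
Total = (2+91-1)·t_tx + 2·t_prop = 92·0.00444444 + 2·0.0005625 = 0.4100 ms.

0.4100 ms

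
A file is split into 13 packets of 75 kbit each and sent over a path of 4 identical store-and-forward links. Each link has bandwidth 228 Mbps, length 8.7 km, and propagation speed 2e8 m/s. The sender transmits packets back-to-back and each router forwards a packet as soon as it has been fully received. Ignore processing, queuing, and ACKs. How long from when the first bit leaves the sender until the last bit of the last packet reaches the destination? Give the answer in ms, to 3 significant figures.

5.44 ms

Per-hop transmission t_tx = L/R = 75000/228000000 = 0.328947 ms.
Per-hop propagation t_prop = 8700/200000000 = 0.0435 ms.
Pipeline fill: first packet needs 4·t_tx to clear all hops; remaining 12 packets each add one t_tx.
Total = (4+13-1)·t_tx + 4·t_prop = 16·0.328947 + 4·0.0435 = 5.44 ms.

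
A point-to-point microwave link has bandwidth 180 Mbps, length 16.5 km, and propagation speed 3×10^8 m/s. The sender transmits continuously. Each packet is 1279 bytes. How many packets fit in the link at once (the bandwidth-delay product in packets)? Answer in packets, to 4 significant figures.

0.9676 packets

Propagation delay = 16500 / 300000000 = 5.5e-05 s.
BDP = R × t_prop = 180000000 × 5.5e-05 = 9900 bits.
In packets of 10232 bits: 0.9676 packets.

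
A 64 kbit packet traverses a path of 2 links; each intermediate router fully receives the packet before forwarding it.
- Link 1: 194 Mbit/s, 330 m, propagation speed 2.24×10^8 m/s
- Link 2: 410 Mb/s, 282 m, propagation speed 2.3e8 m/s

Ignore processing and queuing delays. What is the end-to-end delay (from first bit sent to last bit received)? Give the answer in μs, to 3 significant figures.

L = 64000 bits.
Transmission delays (L/R per hop): 329.897, 156.098 μs; sum = 485.994 μs.
Propagation delays (d/s per hop): 1.47321, 1.22609 μs; sum = 2.6993 μs.
End-to-end = 489 μs.

489 μs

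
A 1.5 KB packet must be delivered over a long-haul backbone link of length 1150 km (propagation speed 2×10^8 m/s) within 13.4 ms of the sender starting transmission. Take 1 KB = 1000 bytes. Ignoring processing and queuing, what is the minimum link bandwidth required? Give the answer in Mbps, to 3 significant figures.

1.57 Mbps

L = 12000 bits.
Propagation delay = 1150000 / 200000000 = 5.75 ms.
Transmission budget = 13.4 − 5.75 = 7.65 ms.
R ≥ L / t_tx = 12000 bits / 0.00765 s = 1.57 Mbps.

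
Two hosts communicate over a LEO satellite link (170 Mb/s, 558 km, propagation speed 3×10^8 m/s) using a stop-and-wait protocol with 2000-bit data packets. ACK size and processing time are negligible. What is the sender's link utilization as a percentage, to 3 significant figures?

0.315 %

t_tx = L/R = 2000/170000000 = 1.17647e-05 s.
t_prop = 558000/300000000 = 0.00186 s; RTT = 0.00372 s.
Cycle = t_tx + RTT = 0.00373176 s.
Utilization = t_tx / cycle = 1.17647e-05/0.00373176 = 0.315 %.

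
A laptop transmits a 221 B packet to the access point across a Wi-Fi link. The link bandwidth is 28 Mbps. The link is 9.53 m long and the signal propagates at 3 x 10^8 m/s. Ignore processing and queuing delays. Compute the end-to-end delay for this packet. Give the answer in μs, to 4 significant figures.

63.17 μs

L = 221 × 8 = 1768 bits.
Transmission delay = L/R = 1768 / 28000000 = 63.1429 μs.
Propagation delay = d/s = 9.53 m / 300000000 m/s = 0.0317667 μs.
Total = 63.17 μs.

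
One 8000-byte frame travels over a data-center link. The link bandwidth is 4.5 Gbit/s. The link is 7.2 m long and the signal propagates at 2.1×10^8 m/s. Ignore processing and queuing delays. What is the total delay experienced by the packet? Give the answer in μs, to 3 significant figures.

14.3 μs

L = 8000 × 8 = 64000 bits.
Transmission delay = L/R = 64000 / 4500000000 = 14.2222 μs.
Propagation delay = d/s = 7.2 m / 210000000 m/s = 0.0342857 μs.
Total = 14.3 μs.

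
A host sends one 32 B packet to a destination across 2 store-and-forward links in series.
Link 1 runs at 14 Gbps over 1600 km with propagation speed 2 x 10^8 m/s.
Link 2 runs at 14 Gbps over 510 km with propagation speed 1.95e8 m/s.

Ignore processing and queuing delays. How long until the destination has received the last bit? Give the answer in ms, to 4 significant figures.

L = 32 × 8 = 256 bits.
Transmission delay per hop = L/R = 256/14000000000 = 1.82857e-05 ms; 2 hops → 3.65714e-05 ms.
Propagation delays (d/s per hop): 8, 2.61538 ms; sum = 10.6154 ms.
End-to-end = 10.62 ms.

10.62 ms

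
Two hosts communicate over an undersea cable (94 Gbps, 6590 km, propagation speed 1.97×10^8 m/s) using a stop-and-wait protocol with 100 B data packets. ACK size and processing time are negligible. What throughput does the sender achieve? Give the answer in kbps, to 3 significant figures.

t_tx = L/R = 800/94000000000 = 8.51064e-09 s.
t_prop = 6590000/197000000 = 0.0334518 s; RTT = 0.0669036 s.
Cycle = t_tx + RTT = 0.0669036 s.
Throughput = L / cycle = 800 / 0.0669036 = 12.0 kbps.

12.0 kbps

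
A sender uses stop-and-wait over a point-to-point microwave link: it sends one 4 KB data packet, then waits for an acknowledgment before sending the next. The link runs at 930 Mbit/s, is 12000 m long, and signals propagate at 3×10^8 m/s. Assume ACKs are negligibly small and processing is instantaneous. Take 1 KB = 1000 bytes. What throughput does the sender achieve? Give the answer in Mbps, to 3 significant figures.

t_tx = L/R = 32000/930000000 = 3.44086e-05 s.
t_prop = 12000/300000000 = 4e-05 s; RTT = 8e-05 s.
Cycle = t_tx + RTT = 0.000114409 s.
Throughput = L / cycle = 32000 / 0.000114409 = 280 Mbps.

280 Mbps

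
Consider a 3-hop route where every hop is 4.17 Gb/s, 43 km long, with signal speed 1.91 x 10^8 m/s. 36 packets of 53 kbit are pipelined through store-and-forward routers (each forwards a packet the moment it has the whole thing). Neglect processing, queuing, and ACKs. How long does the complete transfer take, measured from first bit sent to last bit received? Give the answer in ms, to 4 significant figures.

1.158 ms

Per-hop transmission t_tx = L/R = 53000/4170000000 = 0.0127098 ms.
Per-hop propagation t_prop = 43000/191000000 = 0.225131 ms.
Pipeline fill: first packet needs 3·t_tx to clear all hops; remaining 35 packets each add one t_tx.
Total = (3+36-1)·t_tx + 3·t_prop = 38·0.0127098 + 3·0.225131 = 1.158 ms.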